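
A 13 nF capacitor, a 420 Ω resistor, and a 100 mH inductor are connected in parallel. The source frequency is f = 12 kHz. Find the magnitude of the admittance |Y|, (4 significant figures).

ω = 2πf = 75400 rad/s
X_L = ωL = 7540 Ω
X_C = 1/(ωC) = 1020 Ω
Parallel: admittances add. Y = 1/R + 1/(jωL) + jωC
Y = (0.002381 + j0.0008475) S
|Y| = 0.002527 S → |Z| = 1/|Y| = 395.7 Ω, ∠Z = −∠Y = -19.59°

2.527 mS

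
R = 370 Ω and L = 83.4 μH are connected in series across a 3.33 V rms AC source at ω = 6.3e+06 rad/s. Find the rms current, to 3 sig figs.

5.18 mA

X_L = ωL = 525 Ω
Z = 370 + j525 Ω
|Z| = √(370² + 525²) = 643 Ω
I = V/|Z| = 3.33/643 = 5.18 mA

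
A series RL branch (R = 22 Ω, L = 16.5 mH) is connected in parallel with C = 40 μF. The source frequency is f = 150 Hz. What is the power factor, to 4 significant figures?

ω = 2πf = 942.5 rad/s
X_L = ωL = 15.55 Ω
X_C = 1/(ωC) = 26.53 Ω
Branch 1 (R+jX_L): Z₁ = 22.00 + j15.55 Ω, |Z₁| = 26.94 Ω
Branch 2 (−jX_C): Z₂ = −j26.53 Ω
Parallel: Z = Z₁Z₂/(Z₁+Z₂), |Z| = 29.07 Ω, ∠Z = -28.23°
cos φ = cos(-28.23°) = 0.8810

0.8810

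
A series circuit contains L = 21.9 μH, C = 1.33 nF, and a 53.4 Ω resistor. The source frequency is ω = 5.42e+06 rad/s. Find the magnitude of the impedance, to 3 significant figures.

X_L = ωL = 119 Ω
X_C = 1/(ωC) = 139 Ω
Net reactance X = X_L − X_C = -20.0 Ω
Z = 53.4 − j20.0 Ω
|Z| = √(53.4² + 20.0²) = 57.0 Ω

57.0 Ω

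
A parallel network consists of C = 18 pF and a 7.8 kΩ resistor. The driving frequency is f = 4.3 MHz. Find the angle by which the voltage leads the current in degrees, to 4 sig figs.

-75.23°

ω = 2πf = 2.702e+07 rad/s
X_C = 1/(ωC) = 2056 Ω
Parallel: admittances add. Y = 1/R + jωC
Y = (0.0001282 + j0.0004863) S
|Y| = 0.0005029 S → |Z| = 1/|Y| = 1988 Ω, ∠Z = −∠Y = -75.23°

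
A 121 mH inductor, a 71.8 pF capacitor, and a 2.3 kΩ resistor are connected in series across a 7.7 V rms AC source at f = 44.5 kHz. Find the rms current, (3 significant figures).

477 μA

ω = 2πf = 279600 rad/s
X_L = ωL = 33800 Ω
X_C = 1/(ωC) = 49800 Ω
Net reactance X = X_L − X_C = -16000 Ω
Z = 2300 − j16000 Ω
|Z| = √(2300² + 16000²) = 16100 Ω
I = V/|Z| = 7.7/16100 = 477 μA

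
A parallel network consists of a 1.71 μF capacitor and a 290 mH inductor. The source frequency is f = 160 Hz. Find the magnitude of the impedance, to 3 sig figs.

ω = 2πf = 1005 rad/s
X_L = ωL = 292 Ω
X_C = 1/(ωC) = 582 Ω
Parallel: admittances add. Y = 1/(jωL) + jωC
Y = (0 − j0.00171) S
|Y| = 0.00171 S → |Z| = 1/|Y| = 584 Ω, ∠Z = −∠Y = 90.0°

584 Ω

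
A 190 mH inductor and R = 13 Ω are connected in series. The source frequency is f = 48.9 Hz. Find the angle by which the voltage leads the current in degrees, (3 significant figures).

77.4°

ω = 2πf = 307.2 rad/s
X_L = ωL = 58.4 Ω
Z = 13.0 + j58.4 Ω
|Z| = √(13.0² + 58.4²) = 59.8 Ω
∠Z = arctan(58.4/13.0) = 77.4°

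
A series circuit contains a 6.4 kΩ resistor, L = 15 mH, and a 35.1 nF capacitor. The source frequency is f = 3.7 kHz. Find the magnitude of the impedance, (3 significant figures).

6460 Ω

ω = 2πf = 23250 rad/s
X_L = ωL = 349 Ω
X_C = 1/(ωC) = 1230 Ω
Net reactance X = X_L − X_C = -877 Ω
Z = 6400 − j877 Ω
|Z| = √(6400² + 877²) = 6460 Ω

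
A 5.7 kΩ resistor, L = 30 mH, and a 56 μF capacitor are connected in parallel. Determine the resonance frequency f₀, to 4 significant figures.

122.8 Hz

ω₀ = 1/√(LC) = 1/√(0.03 × 5.6e-05) = 771.5 rad/s
f₀ = ω₀/(2π) = 122.8 Hz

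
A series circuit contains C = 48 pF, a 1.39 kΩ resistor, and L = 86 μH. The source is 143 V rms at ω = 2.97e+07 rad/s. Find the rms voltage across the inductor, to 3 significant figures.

X_L = ωL = 2550 Ω
X_C = 1/(ωC) = 701 Ω
Net reactance X = X_L − X_C = 1850 Ω
Z = 1390 + j1850 Ω
|Z| = √(1390² + 1850²) = 2320 Ω
I = V/|Z| = 61.7 mA
V_L = I·|Z_L| = 0.0617 × 2550 = 158 V

158 V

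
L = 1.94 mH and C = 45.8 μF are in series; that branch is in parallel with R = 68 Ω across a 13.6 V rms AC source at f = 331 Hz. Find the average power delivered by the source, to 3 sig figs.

ω = 2πf = 2080 rad/s
X_L = ωL = 4.03 Ω
X_C = 1/(ωC) = 10.5 Ω
Branch 1: Z₁ = R = 68.0 Ω
Branch 2 (series LC): Z₂ = j(X_L − X_C) = −j6.46 Ω
Parallel: Z = Z₁Z₂/(Z₁+Z₂), |Z| = 6.43 Ω, ∠Z = -84.6°
I = V/|Z| = 2.11 A
P = VI cos φ = 13.6 × 2.11 × cos(-84.6°) = 2.72 W

2.72 W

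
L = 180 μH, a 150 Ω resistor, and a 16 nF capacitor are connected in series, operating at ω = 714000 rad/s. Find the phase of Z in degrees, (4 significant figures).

X_L = ωL = 128.5 Ω
X_C = 1/(ωC) = 87.54 Ω
Net reactance X = X_L − X_C = 40.98 Ω
Z = 150.0 + j40.98 Ω
|Z| = √(150.0² + 40.98²) = 155.5 Ω
∠Z = arctan(40.98/150.0) = 15.28°

15.28°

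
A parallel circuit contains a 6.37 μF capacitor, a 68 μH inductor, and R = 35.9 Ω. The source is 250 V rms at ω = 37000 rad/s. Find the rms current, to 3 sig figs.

X_L = ωL = 2.52 Ω
X_C = 1/(ωC) = 4.24 Ω
Parallel: admittances add. Y = 1/R + 1/(jωL) + jωC
Y = (0.0279 − j0.162) S
|Y| = 0.164 S → |Z| = 1/|Y| = 6.09 Ω, ∠Z = −∠Y = 80.2°
I = V/|Z| = 250/6.09 = 41.0 A

41.0 A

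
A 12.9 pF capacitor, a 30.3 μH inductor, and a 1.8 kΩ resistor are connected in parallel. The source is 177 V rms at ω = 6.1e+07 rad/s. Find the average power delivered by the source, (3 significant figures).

17.4 W

X_L = ωL = 1850 Ω
X_C = 1/(ωC) = 1270 Ω
Parallel: admittances add. Y = 1/R + 1/(jωL) + jωC
Y = (0.000556 + j0.000246) S
|Y| = 0.000608 S → |Z| = 1/|Y| = 1650 Ω, ∠Z = −∠Y = -23.9°
I = V/|Z| = 108 mA
P = VI cos φ = 177 × 0.108 × cos(-23.9°) = 17.4 W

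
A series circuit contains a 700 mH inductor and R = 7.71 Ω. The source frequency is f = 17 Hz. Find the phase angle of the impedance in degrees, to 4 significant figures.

ω = 2πf = 106.8 rad/s
X_L = ωL = 74.77 Ω
Z = 7.710 + j74.77 Ω
|Z| = √(7.710² + 74.77²) = 75.17 Ω
∠Z = arctan(74.77/7.710) = 84.11°

84.11°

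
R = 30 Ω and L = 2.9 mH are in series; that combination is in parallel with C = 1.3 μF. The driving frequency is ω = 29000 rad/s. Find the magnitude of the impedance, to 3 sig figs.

36.5 Ω

X_L = ωL = 84.1 Ω
X_C = 1/(ωC) = 26.5 Ω
Branch 1 (R+jX_L): Z₁ = 30.0 + j84.1 Ω, |Z₁| = 89.3 Ω
Branch 2 (−jX_C): Z₂ = −j26.5 Ω
Parallel: Z = Z₁Z₂/(Z₁+Z₂), |Z| = 36.5 Ω, ∠Z = -82.1°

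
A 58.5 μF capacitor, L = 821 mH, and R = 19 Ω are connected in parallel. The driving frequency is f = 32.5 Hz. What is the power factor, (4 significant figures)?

ω = 2πf = 204.2 rad/s
X_L = ωL = 167.7 Ω
X_C = 1/(ωC) = 83.71 Ω
Parallel: admittances add. Y = 1/R + 1/(jωL) + jωC
Y = (0.05263 + j0.005981) S
|Y| = 0.05297 S → |Z| = 1/|Y| = 18.88 Ω, ∠Z = −∠Y = -6.483°
cos φ = cos(-6.483°) = 0.9936

0.9936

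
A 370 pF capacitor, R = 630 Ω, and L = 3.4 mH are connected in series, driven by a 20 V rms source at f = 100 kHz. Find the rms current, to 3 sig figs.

8.87 mA

ω = 2πf = 628300 rad/s
X_L = ωL = 2140 Ω
X_C = 1/(ωC) = 4300 Ω
Net reactance X = X_L − X_C = -2170 Ω
Z = 630 − j2170 Ω
|Z| = √(630² + 2170²) = 2250 Ω
I = V/|Z| = 20/2250 = 8.87 mA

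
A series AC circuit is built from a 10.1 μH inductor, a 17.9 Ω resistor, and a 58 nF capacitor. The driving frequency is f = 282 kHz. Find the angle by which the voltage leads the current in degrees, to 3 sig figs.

ω = 2πf = 1.772e+06 rad/s
X_L = ωL = 17.9 Ω
X_C = 1/(ωC) = 9.73 Ω
Net reactance X = X_L − X_C = 8.17 Ω
Z = 17.9 + j8.17 Ω
|Z| = √(17.9² + 8.17²) = 19.7 Ω
∠Z = arctan(8.17/17.9) = 24.5°

24.5°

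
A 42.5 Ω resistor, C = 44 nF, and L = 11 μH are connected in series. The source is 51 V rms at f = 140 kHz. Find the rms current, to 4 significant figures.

1.122 A

ω = 2πf = 879600 rad/s
X_L = ωL = 9.676 Ω
X_C = 1/(ωC) = 25.84 Ω
Net reactance X = X_L − X_C = -16.16 Ω
Z = 42.50 − j16.16 Ω
|Z| = √(42.50² + 16.16²) = 45.47 Ω
I = V/|Z| = 51/45.47 = 1.122 A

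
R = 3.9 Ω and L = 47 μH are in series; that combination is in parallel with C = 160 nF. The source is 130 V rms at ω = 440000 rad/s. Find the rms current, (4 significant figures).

3.287 A

X_L = ωL = 20.68 Ω
X_C = 1/(ωC) = 14.20 Ω
Branch 1 (R+jX_L): Z₁ = 3.900 + j20.68 Ω, |Z₁| = 21.04 Ω
Branch 2 (−jX_C): Z₂ = −j14.20 Ω
Parallel: Z = Z₁Z₂/(Z₁+Z₂), |Z| = 39.54 Ω, ∠Z = -69.62°
I = V/|Z| = 130/39.54 = 3.287 A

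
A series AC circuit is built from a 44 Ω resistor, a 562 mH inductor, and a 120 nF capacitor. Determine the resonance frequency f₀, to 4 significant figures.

612.9 Hz

ω₀ = 1/√(LC) = 1/√(0.562 × 1.2e-07) = 3851 rad/s
f₀ = ω₀/(2π) = 612.9 Hz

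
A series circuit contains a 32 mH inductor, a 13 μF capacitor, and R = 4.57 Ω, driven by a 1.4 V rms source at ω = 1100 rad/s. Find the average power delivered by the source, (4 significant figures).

7.300 mW

X_L = ωL = 35.20 Ω
X_C = 1/(ωC) = 69.93 Ω
Net reactance X = X_L − X_C = -34.73 Ω
Z = 4.570 − j34.73 Ω
|Z| = √(4.570² + 34.73²) = 35.03 Ω
∠Z = arctan(-34.73/4.570) = -82.50°
I = V/|Z| = 39.97 mA
P = VI cos φ = 1.4 × 0.03997 × cos(-82.50°) = 7.300 mW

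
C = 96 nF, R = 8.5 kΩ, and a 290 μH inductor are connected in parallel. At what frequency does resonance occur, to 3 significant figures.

30.2 kHz

ω₀ = 1/√(LC) = 1/√(0.00029 × 9.6e-08) = 189500 rad/s
f₀ = ω₀/(2π) = 30.2 kHz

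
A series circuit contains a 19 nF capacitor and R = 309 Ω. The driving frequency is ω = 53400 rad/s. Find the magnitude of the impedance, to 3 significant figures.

1030 Ω

X_C = 1/(ωC) = 986 Ω
Z = 309 − j986 Ω
|Z| = √(309² + 986²) = 1030 Ω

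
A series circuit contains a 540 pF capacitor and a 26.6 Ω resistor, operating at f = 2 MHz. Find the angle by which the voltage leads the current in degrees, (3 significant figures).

ω = 2πf = 1.257e+07 rad/s
X_C = 1/(ωC) = 147 Ω
Z = 26.6 − j147 Ω
|Z| = √(26.6² + 147²) = 150 Ω
∠Z = arctan(-147/26.6) = -79.8°

-79.8°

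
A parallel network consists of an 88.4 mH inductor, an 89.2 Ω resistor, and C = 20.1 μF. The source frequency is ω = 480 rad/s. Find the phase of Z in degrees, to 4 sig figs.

X_L = ωL = 42.43 Ω
X_C = 1/(ωC) = 103.6 Ω
Parallel: admittances add. Y = 1/R + 1/(jωL) + jωC
Y = (0.01121 − j0.01392) S
|Y| = 0.01787 S → |Z| = 1/|Y| = 55.95 Ω, ∠Z = −∠Y = 51.15°

51.15°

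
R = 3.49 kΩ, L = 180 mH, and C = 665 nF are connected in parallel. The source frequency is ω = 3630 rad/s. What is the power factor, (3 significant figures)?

X_L = ωL = 653 Ω
X_C = 1/(ωC) = 414 Ω
Parallel: admittances add. Y = 1/R + 1/(jωL) + jωC
Y = (0.000287 + j0.000883) S
|Y| = 0.000929 S → |Z| = 1/|Y| = 1080 Ω, ∠Z = −∠Y = -72.0°
cos φ = cos(-72.0°) = 0.308

0.308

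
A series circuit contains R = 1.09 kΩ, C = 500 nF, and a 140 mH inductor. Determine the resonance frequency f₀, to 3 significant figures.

ω₀ = 1/√(LC) = 1/√(0.14 × 5e-07) = 3780 rad/s
f₀ = ω₀/(2π) = 602 Hz

602 Hz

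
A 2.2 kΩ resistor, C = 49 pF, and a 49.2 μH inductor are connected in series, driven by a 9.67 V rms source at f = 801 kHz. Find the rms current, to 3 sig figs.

2.20 mA

ω = 2πf = 5.033e+06 rad/s
X_L = ωL = 248 Ω
X_C = 1/(ωC) = 4060 Ω
Net reactance X = X_L − X_C = -3810 Ω
Z = 2200 − j3810 Ω
|Z| = √(2200² + 3810²) = 4400 Ω
I = V/|Z| = 9.67/4400 = 2.20 mA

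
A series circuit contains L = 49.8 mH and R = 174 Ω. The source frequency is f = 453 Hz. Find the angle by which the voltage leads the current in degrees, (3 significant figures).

39.2°

ω = 2πf = 2846 rad/s
X_L = ωL = 142 Ω
Z = 174 + j142 Ω
|Z| = √(174² + 142²) = 224 Ω
∠Z = arctan(142/174) = 39.2°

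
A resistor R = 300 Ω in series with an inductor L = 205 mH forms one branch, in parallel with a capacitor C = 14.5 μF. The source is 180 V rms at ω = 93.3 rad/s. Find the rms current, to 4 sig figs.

X_L = ωL = 19.13 Ω
X_C = 1/(ωC) = 739.2 Ω
Branch 1 (R+jX_L): Z₁ = 300.0 + j19.13 Ω, |Z₁| = 300.6 Ω
Branch 2 (−jX_C): Z₂ = −j739.2 Ω
Parallel: Z = Z₁Z₂/(Z₁+Z₂), |Z| = 284.9 Ω, ∠Z = -18.97°
I = V/|Z| = 180/284.9 = 631.9 mA

631.9 mA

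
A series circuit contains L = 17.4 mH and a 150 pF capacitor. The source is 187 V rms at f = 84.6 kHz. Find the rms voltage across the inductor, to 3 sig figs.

ω = 2πf = 531600 rad/s
X_L = ωL = 9250 Ω
X_C = 1/(ωC) = 12500 Ω
Net reactance X = X_L − X_C = -3290 Ω
Z = − j3290 Ω
|Z| = √(0² + 3290²) = 3290 Ω
I = V/|Z| = 56.8 mA
V_L = I·|Z_L| = 0.0568 × 9250 = 525 V

525 V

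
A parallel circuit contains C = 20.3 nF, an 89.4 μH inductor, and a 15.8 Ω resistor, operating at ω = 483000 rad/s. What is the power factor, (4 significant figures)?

0.9785

X_L = ωL = 43.18 Ω
X_C = 1/(ωC) = 102.0 Ω
Parallel: admittances add. Y = 1/R + 1/(jωL) + jωC
Y = (0.06329 − j0.01335) S
|Y| = 0.06468 S → |Z| = 1/|Y| = 15.46 Ω, ∠Z = −∠Y = 11.91°
cos φ = cos(11.91°) = 0.9785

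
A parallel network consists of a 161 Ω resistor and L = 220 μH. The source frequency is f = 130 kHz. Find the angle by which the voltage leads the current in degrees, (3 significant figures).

ω = 2πf = 816800 rad/s
X_L = ωL = 180 Ω
Parallel: admittances add. Y = 1/R + 1/(jωL)
Y = (0.00621 − j0.00556) S
|Y| = 0.00834 S → |Z| = 1/|Y| = 120 Ω, ∠Z = −∠Y = 41.9°

41.9°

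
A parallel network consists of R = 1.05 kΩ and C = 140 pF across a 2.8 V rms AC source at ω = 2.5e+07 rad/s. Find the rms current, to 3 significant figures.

10.2 mA

X_C = 1/(ωC) = 286 Ω
Parallel: admittances add. Y = 1/R + jωC
Y = (0.000952 + j0.00350) S
|Y| = 0.00363 S → |Z| = 1/|Y| = 276 Ω, ∠Z = −∠Y = -74.8°
I = V/|Z| = 2.8/276 = 10.2 mA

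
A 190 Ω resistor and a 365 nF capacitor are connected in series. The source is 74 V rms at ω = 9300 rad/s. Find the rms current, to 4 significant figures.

X_C = 1/(ωC) = 294.6 Ω
Z = 190.0 − j294.6 Ω
|Z| = √(190.0² + 294.6²) = 350.6 Ω
I = V/|Z| = 74/350.6 = 211.1 mA

211.1 mA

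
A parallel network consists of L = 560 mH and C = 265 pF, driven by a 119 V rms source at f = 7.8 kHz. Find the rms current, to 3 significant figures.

ω = 2πf = 49010 rad/s
X_L = ωL = 27400 Ω
X_C = 1/(ωC) = 77000 Ω
Parallel: admittances add. Y = 1/(jωL) + jωC
Y = (0 − j2.34e-05) S
|Y| = 2.34e-05 S → |Z| = 1/|Y| = 42600 Ω, ∠Z = −∠Y = 90.0°
I = V/|Z| = 119/42600 = 2.79 mA

2.79 mA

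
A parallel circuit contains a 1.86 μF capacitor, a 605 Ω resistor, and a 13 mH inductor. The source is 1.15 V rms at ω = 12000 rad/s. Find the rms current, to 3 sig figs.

18.4 mA

X_L = ωL = 156 Ω
X_C = 1/(ωC) = 44.8 Ω
Parallel: admittances add. Y = 1/R + 1/(jωL) + jωC
Y = (0.00165 + j0.0159) S
|Y| = 0.0160 S → |Z| = 1/|Y| = 62.5 Ω, ∠Z = −∠Y = -84.1°
I = V/|Z| = 1.15/62.5 = 18.4 mA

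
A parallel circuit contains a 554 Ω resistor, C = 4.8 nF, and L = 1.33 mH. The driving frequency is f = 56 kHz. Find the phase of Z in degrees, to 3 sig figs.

13.9°

ω = 2πf = 351900 rad/s
X_L = ωL = 468 Ω
X_C = 1/(ωC) = 592 Ω
Parallel: admittances add. Y = 1/R + 1/(jωL) + jωC
Y = (0.00181 − j0.000448) S
|Y| = 0.00186 S → |Z| = 1/|Y| = 538 Ω, ∠Z = −∠Y = 13.9°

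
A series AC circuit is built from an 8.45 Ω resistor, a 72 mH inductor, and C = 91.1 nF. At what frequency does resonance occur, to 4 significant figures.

1.965 kHz

ω₀ = 1/√(LC) = 1/√(0.072 × 9.11e-08) = 12350 rad/s
f₀ = ω₀/(2π) = 1.965 kHz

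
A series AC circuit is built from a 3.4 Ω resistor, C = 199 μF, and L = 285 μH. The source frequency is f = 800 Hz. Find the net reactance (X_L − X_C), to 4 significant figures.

ω = 2πf = 5027 rad/s
X_L = ωL = 1.433 Ω
X_C = 1/(ωC) = 0.9997 Ω
X = 1.433 − 0.9997 = 0.4328 Ω

0.4328 Ω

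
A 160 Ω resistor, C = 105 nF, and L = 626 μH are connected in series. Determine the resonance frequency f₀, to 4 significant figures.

19.63 kHz

ω₀ = 1/√(LC) = 1/√(0.000626 × 1.05e-07) = 123300 rad/s
f₀ = ω₀/(2π) = 19.63 kHz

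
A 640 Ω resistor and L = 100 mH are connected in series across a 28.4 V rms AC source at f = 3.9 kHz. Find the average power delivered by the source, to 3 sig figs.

ω = 2πf = 24500 rad/s
X_L = ωL = 2450 Ω
Z = 640 + j2450 Ω
|Z| = √(640² + 2450²) = 2530 Ω
∠Z = arctan(2450/640) = 75.4°
I = V/|Z| = 11.2 mA
P = VI cos φ = 28.4 × 0.0112 × cos(75.4°) = 80.5 mW

80.5 mW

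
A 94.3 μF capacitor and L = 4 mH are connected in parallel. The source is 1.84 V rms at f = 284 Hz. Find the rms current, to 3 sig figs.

51.8 mA

ω = 2πf = 1784 rad/s
X_L = ωL = 7.14 Ω
X_C = 1/(ωC) = 5.94 Ω
Parallel: admittances add. Y = 1/(jωL) + jωC
Y = (0 + j0.0282) S
|Y| = 0.0282 S → |Z| = 1/|Y| = 35.5 Ω, ∠Z = −∠Y = -90.0°
I = V/|Z| = 1.84/35.5 = 51.8 mA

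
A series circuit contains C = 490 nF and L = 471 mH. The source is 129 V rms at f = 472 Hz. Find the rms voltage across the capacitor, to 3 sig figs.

ω = 2πf = 2966 rad/s
X_L = ωL = 1400 Ω
X_C = 1/(ωC) = 688 Ω
Net reactance X = X_L − X_C = 709 Ω
Z = j709 Ω
|Z| = √(0² + 709²) = 709 Ω
I = V/|Z| = 182 mA
V_C = I·|Z_C| = 0.182 × 688 = 125 V

125 V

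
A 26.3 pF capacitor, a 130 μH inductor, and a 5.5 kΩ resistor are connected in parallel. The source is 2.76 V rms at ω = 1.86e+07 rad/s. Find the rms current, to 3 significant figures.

543 μA

X_L = ωL = 2420 Ω
X_C = 1/(ωC) = 2040 Ω
Parallel: admittances add. Y = 1/R + 1/(jωL) + jωC
Y = (0.000182 + j7.56e-05) S
|Y| = 0.000197 S → |Z| = 1/|Y| = 5080 Ω, ∠Z = −∠Y = -22.6°
I = V/|Z| = 2.76/5080 = 543 μA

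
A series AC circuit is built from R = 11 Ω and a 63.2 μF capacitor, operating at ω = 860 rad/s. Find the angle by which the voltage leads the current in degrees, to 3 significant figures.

-59.1°

X_C = 1/(ωC) = 18.4 Ω
Z = 11.0 − j18.4 Ω
|Z| = √(11.0² + 18.4²) = 21.4 Ω
∠Z = arctan(-18.4/11.0) = -59.1°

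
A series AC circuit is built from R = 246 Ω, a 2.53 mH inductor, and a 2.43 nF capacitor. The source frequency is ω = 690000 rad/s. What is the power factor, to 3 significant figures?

X_L = ωL = 1750 Ω
X_C = 1/(ωC) = 596 Ω
Net reactance X = X_L − X_C = 1150 Ω
Z = 246 + j1150 Ω
|Z| = √(246² + 1150²) = 1180 Ω
∠Z = arctan(1150/246) = 77.9°
cos φ = cos(77.9°) = 0.209

0.209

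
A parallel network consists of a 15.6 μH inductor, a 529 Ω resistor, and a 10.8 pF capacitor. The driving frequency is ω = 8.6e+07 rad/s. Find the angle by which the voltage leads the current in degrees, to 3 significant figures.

X_L = ωL = 1340 Ω
X_C = 1/(ωC) = 1080 Ω
Parallel: admittances add. Y = 1/R + 1/(jωL) + jωC
Y = (0.00189 + j0.000183) S
|Y| = 0.00190 S → |Z| = 1/|Y| = 527 Ω, ∠Z = −∠Y = -5.54°

-5.54°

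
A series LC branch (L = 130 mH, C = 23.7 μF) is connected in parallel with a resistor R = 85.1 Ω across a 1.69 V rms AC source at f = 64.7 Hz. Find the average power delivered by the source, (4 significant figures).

33.56 mW

ω = 2πf = 406.5 rad/s
X_L = ωL = 52.85 Ω
X_C = 1/(ωC) = 103.8 Ω
Branch 1: Z₁ = R = 85.10 Ω
Branch 2 (series LC): Z₂ = j(X_L − X_C) = −j50.94 Ω
Parallel: Z = Z₁Z₂/(Z₁+Z₂), |Z| = 43.71 Ω, ∠Z = -59.09°
I = V/|Z| = 38.66 mA
P = VI cos φ = 1.69 × 0.03866 × cos(-59.09°) = 33.56 mW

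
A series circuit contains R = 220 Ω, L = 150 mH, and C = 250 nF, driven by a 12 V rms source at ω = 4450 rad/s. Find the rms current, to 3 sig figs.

X_L = ωL = 668 Ω
X_C = 1/(ωC) = 899 Ω
Net reactance X = X_L − X_C = -231 Ω
Z = 220 − j231 Ω
|Z| = √(220² + 231²) = 319 Ω
I = V/|Z| = 12/319 = 37.6 mA

37.6 mA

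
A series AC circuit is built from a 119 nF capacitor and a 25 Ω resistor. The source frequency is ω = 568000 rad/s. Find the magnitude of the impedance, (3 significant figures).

X_C = 1/(ωC) = 14.8 Ω
Z = 25.0 − j14.8 Ω
|Z| = √(25.0² + 14.8²) = 29.0 Ω

29.0 Ω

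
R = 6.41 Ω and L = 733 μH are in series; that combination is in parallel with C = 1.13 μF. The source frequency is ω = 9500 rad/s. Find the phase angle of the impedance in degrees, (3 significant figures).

X_L = ωL = 6.96 Ω
X_C = 1/(ωC) = 93.2 Ω
Branch 1 (R+jX_L): Z₁ = 6.41 + j6.96 Ω, |Z₁| = 9.46 Ω
Branch 2 (−jX_C): Z₂ = −j93.2 Ω
Parallel: Z = Z₁Z₂/(Z₁+Z₂), |Z| = 10.2 Ω, ∠Z = 43.1°

43.1°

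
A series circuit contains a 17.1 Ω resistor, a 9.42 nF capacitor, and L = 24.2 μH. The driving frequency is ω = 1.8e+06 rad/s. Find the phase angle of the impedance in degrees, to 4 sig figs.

X_L = ωL = 43.56 Ω
X_C = 1/(ωC) = 58.98 Ω
Net reactance X = X_L − X_C = -15.42 Ω
Z = 17.10 − j15.42 Ω
|Z| = √(17.10² + 15.42²) = 23.02 Ω
∠Z = arctan(-15.42/17.10) = -42.04°

-42.04°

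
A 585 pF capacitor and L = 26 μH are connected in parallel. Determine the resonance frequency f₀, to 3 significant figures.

1.29 MHz

ω₀ = 1/√(LC) = 1/√(2.6e-05 × 5.85e-10) = 8.108e+06 rad/s
f₀ = ω₀/(2π) = 1.29 MHz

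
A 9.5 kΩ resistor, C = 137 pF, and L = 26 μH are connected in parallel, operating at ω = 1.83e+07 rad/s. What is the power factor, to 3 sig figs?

0.251

X_L = ωL = 476 Ω
X_C = 1/(ωC) = 399 Ω
Parallel: admittances add. Y = 1/R + 1/(jωL) + jωC
Y = (0.000105 + j0.000405) S
|Y| = 0.000419 S → |Z| = 1/|Y| = 2390 Ω, ∠Z = −∠Y = -75.4°
cos φ = cos(-75.4°) = 0.251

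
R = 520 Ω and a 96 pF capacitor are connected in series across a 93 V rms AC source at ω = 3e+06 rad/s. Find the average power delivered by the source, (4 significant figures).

364.9 mW

X_C = 1/(ωC) = 3472 Ω
Z = 520.0 − j3472 Ω
|Z| = √(520.0² + 3472²) = 3511 Ω
∠Z = arctan(-3472/520.0) = -81.48°
I = V/|Z| = 26.49 mA
P = VI cos φ = 93 × 0.02649 × cos(-81.48°) = 364.9 mW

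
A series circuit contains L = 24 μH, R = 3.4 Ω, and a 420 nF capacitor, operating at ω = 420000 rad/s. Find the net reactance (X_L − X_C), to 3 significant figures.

X_L = ωL = 10.1 Ω
X_C = 1/(ωC) = 5.67 Ω
X = 10.1 − 5.67 = 4.41 Ω

4.41 Ω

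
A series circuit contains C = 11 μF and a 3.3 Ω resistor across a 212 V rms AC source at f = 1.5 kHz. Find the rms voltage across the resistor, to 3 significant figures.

ω = 2πf = 9425 rad/s
X_C = 1/(ωC) = 9.65 Ω
Z = 3.30 − j9.65 Ω
|Z| = √(3.30² + 9.65²) = 10.2 Ω
I = V/|Z| = 20.8 A
V_R = I·|Z_R| = 20.8 × 3.30 = 68.6 V

68.6 V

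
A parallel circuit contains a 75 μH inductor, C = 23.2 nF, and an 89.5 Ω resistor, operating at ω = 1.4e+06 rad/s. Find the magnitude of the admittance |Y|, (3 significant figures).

X_L = ωL = 105 Ω
X_C = 1/(ωC) = 30.8 Ω
Parallel: admittances add. Y = 1/R + 1/(jωL) + jωC
Y = (0.0112 + j0.0230) S
|Y| = 0.0255 S → |Z| = 1/|Y| = 39.2 Ω, ∠Z = −∠Y = -64.0°

25.5 mS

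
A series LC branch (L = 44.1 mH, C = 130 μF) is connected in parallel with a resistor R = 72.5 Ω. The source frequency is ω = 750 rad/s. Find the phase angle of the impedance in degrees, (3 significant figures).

X_L = ωL = 33.1 Ω
X_C = 1/(ωC) = 10.3 Ω
Branch 1: Z₁ = R = 72.5 Ω
Branch 2 (series LC): Z₂ = j(X_L − X_C) = j22.8 Ω
Parallel: Z = Z₁Z₂/(Z₁+Z₂), |Z| = 21.8 Ω, ∠Z = 72.5°

72.5°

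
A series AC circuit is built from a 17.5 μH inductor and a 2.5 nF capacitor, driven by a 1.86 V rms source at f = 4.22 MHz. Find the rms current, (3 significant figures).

4.14 mA

ω = 2πf = 2.652e+07 rad/s
X_L = ωL = 464 Ω
X_C = 1/(ωC) = 15.1 Ω
Net reactance X = X_L − X_C = 449 Ω
Z = j449 Ω
|Z| = √(0² + 449²) = 449 Ω
I = V/|Z| = 1.86/449 = 4.14 mA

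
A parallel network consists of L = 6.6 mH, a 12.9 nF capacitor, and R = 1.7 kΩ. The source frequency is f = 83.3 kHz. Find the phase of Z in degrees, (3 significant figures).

ω = 2πf = 523400 rad/s
X_L = ωL = 3450 Ω
X_C = 1/(ωC) = 148 Ω
Parallel: admittances add. Y = 1/R + 1/(jωL) + jωC
Y = (0.000588 + j0.00646) S
|Y| = 0.00649 S → |Z| = 1/|Y| = 154 Ω, ∠Z = −∠Y = -84.8°

-84.8°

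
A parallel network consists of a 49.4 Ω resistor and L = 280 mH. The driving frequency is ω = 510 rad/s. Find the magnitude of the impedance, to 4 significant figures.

X_L = ωL = 142.8 Ω
Parallel: admittances add. Y = 1/R + 1/(jωL)
Y = (0.02024 − j0.007003) S
|Y| = 0.02142 S → |Z| = 1/|Y| = 46.69 Ω, ∠Z = −∠Y = 19.08°

46.69 Ω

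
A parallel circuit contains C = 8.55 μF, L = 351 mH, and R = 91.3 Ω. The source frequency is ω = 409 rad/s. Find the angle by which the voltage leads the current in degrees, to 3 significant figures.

X_L = ωL = 144 Ω
X_C = 1/(ωC) = 286 Ω
Parallel: admittances add. Y = 1/R + 1/(jωL) + jωC
Y = (0.0110 − j0.00347) S
|Y| = 0.0115 S → |Z| = 1/|Y| = 87.0 Ω, ∠Z = −∠Y = 17.6°

17.6°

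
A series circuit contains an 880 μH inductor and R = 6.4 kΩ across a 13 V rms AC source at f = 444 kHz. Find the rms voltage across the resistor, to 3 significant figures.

12.1 V

ω = 2πf = 2.79e+06 rad/s
X_L = ωL = 2450 Ω
Z = 6400 + j2450 Ω
|Z| = √(6400² + 2450²) = 6850 Ω
I = V/|Z| = 1.90 mA
V_R = I·|Z_R| = 0.00190 × 6400 = 12.1 V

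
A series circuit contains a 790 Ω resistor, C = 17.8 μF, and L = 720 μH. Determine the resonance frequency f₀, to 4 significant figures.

ω₀ = 1/√(LC) = 1/√(0.00072 × 1.78e-05) = 8833 rad/s
f₀ = ω₀/(2π) = 1.406 kHz

1.406 kHz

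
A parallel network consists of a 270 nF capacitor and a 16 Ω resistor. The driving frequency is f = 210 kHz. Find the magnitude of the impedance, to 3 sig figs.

2.76 Ω

ω = 2πf = 1.319e+06 rad/s
X_C = 1/(ωC) = 2.81 Ω
Parallel: admittances add. Y = 1/R + jωC
Y = (0.0625 + j0.356) S
|Y| = 0.362 S → |Z| = 1/|Y| = 2.76 Ω, ∠Z = −∠Y = -80.0°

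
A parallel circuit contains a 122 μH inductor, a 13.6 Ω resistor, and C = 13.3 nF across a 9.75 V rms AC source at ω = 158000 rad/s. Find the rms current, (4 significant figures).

865.7 mA

X_L = ωL = 19.28 Ω
X_C = 1/(ωC) = 475.9 Ω
Parallel: admittances add. Y = 1/R + 1/(jωL) + jωC
Y = (0.07353 − j0.04978) S
|Y| = 0.08879 S → |Z| = 1/|Y| = 11.26 Ω, ∠Z = −∠Y = 34.10°
I = V/|Z| = 9.75/11.26 = 865.7 mA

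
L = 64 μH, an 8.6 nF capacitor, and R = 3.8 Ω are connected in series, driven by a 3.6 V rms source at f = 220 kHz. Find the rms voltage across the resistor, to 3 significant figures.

ω = 2πf = 1.382e+06 rad/s
X_L = ωL = 88.5 Ω
X_C = 1/(ωC) = 84.1 Ω
Net reactance X = X_L − X_C = 4.35 Ω
Z = 3.80 + j4.35 Ω
|Z| = √(3.80² + 4.35²) = 5.77 Ω
I = V/|Z| = 623 mA
V_R = I·|Z_R| = 0.623 × 3.80 = 2.37 V

2.37 V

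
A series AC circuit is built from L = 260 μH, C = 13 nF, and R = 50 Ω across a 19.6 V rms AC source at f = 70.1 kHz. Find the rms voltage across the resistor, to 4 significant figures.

12.53 V

ω = 2πf = 440500 rad/s
X_L = ωL = 114.5 Ω
X_C = 1/(ωC) = 174.6 Ω
Net reactance X = X_L − X_C = -60.13 Ω
Z = 50.00 − j60.13 Ω
|Z| = √(50.00² + 60.13²) = 78.20 Ω
I = V/|Z| = 250.6 mA
V_R = I·|Z_R| = 0.2506 × 50.00 = 12.53 V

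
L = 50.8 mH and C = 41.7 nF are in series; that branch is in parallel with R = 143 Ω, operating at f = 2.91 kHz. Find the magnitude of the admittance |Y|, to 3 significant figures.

7.47 mS

ω = 2πf = 18280 rad/s
X_L = ωL = 929 Ω
X_C = 1/(ωC) = 1310 Ω
Branch 1: Z₁ = R = 143 Ω
Branch 2 (series LC): Z₂ = j(X_L − X_C) = −j383 Ω
Parallel: Z = Z₁Z₂/(Z₁+Z₂), |Z| = 134 Ω, ∠Z = -20.5°
|Y| = 1/|Z| = 7.47 mS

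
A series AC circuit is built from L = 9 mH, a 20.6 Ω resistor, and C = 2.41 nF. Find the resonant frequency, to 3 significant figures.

ω₀ = 1/√(LC) = 1/√(0.009 × 2.41e-09) = 214700 rad/s
f₀ = ω₀/(2π) = 34.2 kHz

34.2 kHz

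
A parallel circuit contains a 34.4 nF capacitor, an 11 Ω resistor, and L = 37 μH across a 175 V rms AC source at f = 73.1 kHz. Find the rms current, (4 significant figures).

17.60 A

ω = 2πf = 459300 rad/s
X_L = ωL = 16.99 Ω
X_C = 1/(ωC) = 63.29 Ω
Parallel: admittances add. Y = 1/R + 1/(jωL) + jωC
Y = (0.09091 − j0.04304) S
|Y| = 0.1006 S → |Z| = 1/|Y| = 9.942 Ω, ∠Z = −∠Y = 25.34°
I = V/|Z| = 175/9.942 = 17.60 A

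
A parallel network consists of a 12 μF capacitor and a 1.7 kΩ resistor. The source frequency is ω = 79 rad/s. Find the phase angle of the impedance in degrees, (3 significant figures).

-58.2°

X_C = 1/(ωC) = 1050 Ω
Parallel: admittances add. Y = 1/R + jωC
Y = (0.000588 + j0.000948) S
|Y| = 0.00112 S → |Z| = 1/|Y| = 896 Ω, ∠Z = −∠Y = -58.2°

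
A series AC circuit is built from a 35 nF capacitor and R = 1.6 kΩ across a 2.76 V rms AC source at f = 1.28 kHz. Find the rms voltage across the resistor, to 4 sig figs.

ω = 2πf = 8042 rad/s
X_C = 1/(ωC) = 3553 Ω
Z = 1600 − j3553 Ω
|Z| = √(1600² + 3553²) = 3896 Ω
I = V/|Z| = 708.4 μA
V_R = I·|Z_R| = 0.0007084 × 1600 = 1.133 V

1.133 V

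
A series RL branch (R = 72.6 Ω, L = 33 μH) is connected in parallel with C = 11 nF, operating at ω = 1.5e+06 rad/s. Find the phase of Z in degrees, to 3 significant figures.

X_L = ωL = 49.5 Ω
X_C = 1/(ωC) = 60.6 Ω
Branch 1 (R+jX_L): Z₁ = 72.6 + j49.5 Ω, |Z₁| = 87.9 Ω
Branch 2 (−jX_C): Z₂ = −j60.6 Ω
Parallel: Z = Z₁Z₂/(Z₁+Z₂), |Z| = 72.5 Ω, ∠Z = -47.0°

-47.0°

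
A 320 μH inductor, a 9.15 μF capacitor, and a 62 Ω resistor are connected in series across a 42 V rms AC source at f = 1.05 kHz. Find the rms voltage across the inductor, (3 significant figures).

1.39 V

ω = 2πf = 6597 rad/s
X_L = ωL = 2.11 Ω
X_C = 1/(ωC) = 16.6 Ω
Net reactance X = X_L − X_C = -14.5 Ω
Z = 62.0 − j14.5 Ω
|Z| = √(62.0² + 14.5²) = 63.7 Ω
I = V/|Z| = 660 mA
V_L = I·|Z_L| = 0.660 × 2.11 = 1.39 V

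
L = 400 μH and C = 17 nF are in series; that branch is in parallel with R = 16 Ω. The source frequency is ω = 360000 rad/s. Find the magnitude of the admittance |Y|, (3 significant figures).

81.0 mS

X_L = ωL = 144 Ω
X_C = 1/(ωC) = 163 Ω
Branch 1: Z₁ = R = 16.0 Ω
Branch 2 (series LC): Z₂ = j(X_L − X_C) = −j19.4 Ω
Parallel: Z = Z₁Z₂/(Z₁+Z₂), |Z| = 12.3 Ω, ∠Z = -39.5°
|Y| = 1/|Z| = 81.0 mS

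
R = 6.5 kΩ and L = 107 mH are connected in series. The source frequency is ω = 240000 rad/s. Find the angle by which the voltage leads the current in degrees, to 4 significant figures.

75.80°

X_L = ωL = 25680 Ω
Z = 6500 + j25680 Ω
|Z| = √(6500² + 25680²) = 26490 Ω
∠Z = arctan(25680/6500) = 75.80°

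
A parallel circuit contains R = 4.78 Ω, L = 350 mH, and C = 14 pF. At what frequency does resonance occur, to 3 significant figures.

ω₀ = 1/√(LC) = 1/√(0.35 × 1.4e-11) = 451800 rad/s
f₀ = ω₀/(2π) = 71.9 kHz

71.9 kHz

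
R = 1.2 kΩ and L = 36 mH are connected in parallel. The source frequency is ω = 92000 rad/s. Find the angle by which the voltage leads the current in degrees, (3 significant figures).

19.9°

X_L = ωL = 3310 Ω
Parallel: admittances add. Y = 1/R + 1/(jωL)
Y = (0.000833 − j0.000302) S
|Y| = 0.000886 S → |Z| = 1/|Y| = 1130 Ω, ∠Z = −∠Y = 19.9°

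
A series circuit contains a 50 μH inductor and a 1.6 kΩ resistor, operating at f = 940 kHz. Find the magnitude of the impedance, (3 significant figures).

1630 Ω

ω = 2πf = 5.906e+06 rad/s
X_L = ωL = 295 Ω
Z = 1600 + j295 Ω
|Z| = √(1600² + 295²) = 1630 Ω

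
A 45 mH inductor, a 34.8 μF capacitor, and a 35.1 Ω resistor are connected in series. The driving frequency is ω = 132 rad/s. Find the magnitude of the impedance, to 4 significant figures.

X_L = ωL = 5.940 Ω
X_C = 1/(ωC) = 217.7 Ω
Net reactance X = X_L − X_C = -211.8 Ω
Z = 35.10 − j211.8 Ω
|Z| = √(35.10² + 211.8²) = 214.6 Ω

214.6 Ω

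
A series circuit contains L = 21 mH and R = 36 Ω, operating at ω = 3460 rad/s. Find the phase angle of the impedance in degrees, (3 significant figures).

X_L = ωL = 72.7 Ω
Z = 36.0 + j72.7 Ω
|Z| = √(36.0² + 72.7²) = 81.1 Ω
∠Z = arctan(72.7/36.0) = 63.6°

63.6°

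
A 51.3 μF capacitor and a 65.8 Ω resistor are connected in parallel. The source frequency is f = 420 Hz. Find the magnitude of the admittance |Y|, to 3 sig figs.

136 mS

ω = 2πf = 2639 rad/s
X_C = 1/(ωC) = 7.39 Ω
Parallel: admittances add. Y = 1/R + jωC
Y = (0.0152 + j0.135) S
|Y| = 0.136 S → |Z| = 1/|Y| = 7.34 Ω, ∠Z = −∠Y = -83.6°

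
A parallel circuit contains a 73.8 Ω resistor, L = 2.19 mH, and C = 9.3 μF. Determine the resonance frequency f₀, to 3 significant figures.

1.12 kHz

ω₀ = 1/√(LC) = 1/√(0.00219 × 9.3e-06) = 7007 rad/s
f₀ = ω₀/(2π) = 1.12 kHz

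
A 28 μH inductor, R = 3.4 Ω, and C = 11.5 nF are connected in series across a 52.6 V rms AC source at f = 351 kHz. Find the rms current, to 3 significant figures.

ω = 2πf = 2.205e+06 rad/s
X_L = ωL = 61.8 Ω
X_C = 1/(ωC) = 39.4 Ω
Net reactance X = X_L − X_C = 22.3 Ω
Z = 3.40 + j22.3 Ω
|Z| = √(3.40² + 22.3²) = 22.6 Ω
I = V/|Z| = 52.6/22.6 = 2.33 A

2.33 A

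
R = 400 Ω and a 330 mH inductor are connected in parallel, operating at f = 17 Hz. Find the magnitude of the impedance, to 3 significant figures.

35.1 Ω

ω = 2πf = 106.8 rad/s
X_L = ωL = 35.2 Ω
Parallel: admittances add. Y = 1/R + 1/(jωL)
Y = (0.00250 − j0.0284) S
|Y| = 0.0285 S → |Z| = 1/|Y| = 35.1 Ω, ∠Z = −∠Y = 85.0°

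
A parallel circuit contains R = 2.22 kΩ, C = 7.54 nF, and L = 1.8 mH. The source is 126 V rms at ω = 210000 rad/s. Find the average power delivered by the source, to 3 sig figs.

7.15 W

X_L = ωL = 378 Ω
X_C = 1/(ωC) = 632 Ω
Parallel: admittances add. Y = 1/R + 1/(jωL) + jωC
Y = (0.000450 − j0.00106) S
|Y| = 0.00115 S → |Z| = 1/|Y| = 867 Ω, ∠Z = −∠Y = 67.0°
I = V/|Z| = 145 mA
P = VI cos φ = 126 × 0.145 × cos(67.0°) = 7.15 W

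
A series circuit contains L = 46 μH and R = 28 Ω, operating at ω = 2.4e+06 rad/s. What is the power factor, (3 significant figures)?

X_L = ωL = 110 Ω
Z = 28.0 + j110 Ω
|Z| = √(28.0² + 110²) = 114 Ω
∠Z = arctan(110/28.0) = 75.8°
cos φ = cos(75.8°) = 0.246

0.246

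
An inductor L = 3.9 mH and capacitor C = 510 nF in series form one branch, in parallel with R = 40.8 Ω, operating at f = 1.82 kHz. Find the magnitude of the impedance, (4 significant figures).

38.84 Ω

ω = 2πf = 11440 rad/s
X_L = ωL = 44.60 Ω
X_C = 1/(ωC) = 171.5 Ω
Branch 1: Z₁ = R = 40.80 Ω
Branch 2 (series LC): Z₂ = j(X_L − X_C) = −j126.9 Ω
Parallel: Z = Z₁Z₂/(Z₁+Z₂), |Z| = 38.84 Ω, ∠Z = -17.83°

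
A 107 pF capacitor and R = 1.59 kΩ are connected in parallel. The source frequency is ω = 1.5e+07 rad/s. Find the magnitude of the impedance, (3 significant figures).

580 Ω

X_C = 1/(ωC) = 623 Ω
Parallel: admittances add. Y = 1/R + jωC
Y = (0.000629 + j0.00161) S
|Y| = 0.00172 S → |Z| = 1/|Y| = 580 Ω, ∠Z = −∠Y = -68.6°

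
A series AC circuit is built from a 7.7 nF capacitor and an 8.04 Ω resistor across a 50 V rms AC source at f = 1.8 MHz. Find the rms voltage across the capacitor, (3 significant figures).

ω = 2πf = 1.131e+07 rad/s
X_C = 1/(ωC) = 11.5 Ω
Z = 8.04 − j11.5 Ω
|Z| = √(8.04² + 11.5²) = 14.0 Ω
I = V/|Z| = 3.57 A
V_C = I·|Z_C| = 3.57 × 11.5 = 41.0 V

41.0 V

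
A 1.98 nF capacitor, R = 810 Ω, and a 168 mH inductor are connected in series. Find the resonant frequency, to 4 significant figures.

8.726 kHz

ω₀ = 1/√(LC) = 1/√(0.168 × 1.98e-09) = 54830 rad/s
f₀ = ω₀/(2π) = 8.726 kHz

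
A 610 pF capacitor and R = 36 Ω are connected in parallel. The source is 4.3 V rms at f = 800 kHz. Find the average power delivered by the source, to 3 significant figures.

ω = 2πf = 5.027e+06 rad/s
X_C = 1/(ωC) = 326 Ω
Parallel: admittances add. Y = 1/R + jωC
Y = (0.0278 + j0.00307) S
|Y| = 0.0279 S → |Z| = 1/|Y| = 35.8 Ω, ∠Z = −∠Y = -6.30°
I = V/|Z| = 120 mA
P = VI cos φ = 4.3 × 0.120 × cos(-6.30°) = 514 mW

514 mW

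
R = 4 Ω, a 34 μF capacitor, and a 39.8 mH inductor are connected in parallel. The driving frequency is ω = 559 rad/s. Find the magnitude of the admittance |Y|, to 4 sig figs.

251.3 mS

X_L = ωL = 22.25 Ω
X_C = 1/(ωC) = 52.61 Ω
Parallel: admittances add. Y = 1/R + 1/(jωL) + jωC
Y = (0.2500 − j0.02594) S
|Y| = 0.2513 S → |Z| = 1/|Y| = 3.979 Ω, ∠Z = −∠Y = 5.924°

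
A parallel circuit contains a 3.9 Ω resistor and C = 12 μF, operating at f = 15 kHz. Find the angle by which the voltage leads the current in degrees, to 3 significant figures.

ω = 2πf = 94250 rad/s
X_C = 1/(ωC) = 0.884 Ω
Parallel: admittances add. Y = 1/R + jωC
Y = (0.256 + j1.13) S
|Y| = 1.16 S → |Z| = 1/|Y| = 0.862 Ω, ∠Z = −∠Y = -77.2°

-77.2°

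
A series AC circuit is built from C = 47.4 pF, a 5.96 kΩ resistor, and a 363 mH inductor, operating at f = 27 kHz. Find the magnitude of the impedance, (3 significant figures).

ω = 2πf = 169600 rad/s
X_L = ωL = 61600 Ω
X_C = 1/(ωC) = 124000 Ω
Net reactance X = X_L − X_C = -62800 Ω
Z = 5960 − j62800 Ω
|Z| = √(5960² + 62800²) = 63100 Ω

63100 Ω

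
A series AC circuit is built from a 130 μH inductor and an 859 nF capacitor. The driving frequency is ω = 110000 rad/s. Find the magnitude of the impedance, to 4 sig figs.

3.717 Ω

X_L = ωL = 14.30 Ω
X_C = 1/(ωC) = 10.58 Ω
Net reactance X = X_L − X_C = 3.717 Ω
Z = j3.717 Ω
|Z| = √(0² + 3.717²) = 3.717 Ω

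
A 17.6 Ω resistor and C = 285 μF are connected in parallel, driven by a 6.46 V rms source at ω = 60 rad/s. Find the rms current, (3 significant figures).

X_C = 1/(ωC) = 58.5 Ω
Parallel: admittances add. Y = 1/R + jωC
Y = (0.0568 + j0.0171) S
|Y| = 0.0593 S → |Z| = 1/|Y| = 16.9 Ω, ∠Z = −∠Y = -16.7°
I = V/|Z| = 6.46/16.9 = 383 mA

383 mA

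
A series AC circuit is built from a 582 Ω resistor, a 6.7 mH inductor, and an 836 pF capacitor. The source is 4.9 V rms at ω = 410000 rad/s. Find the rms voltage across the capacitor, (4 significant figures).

23.57 V

X_L = ωL = 2747 Ω
X_C = 1/(ωC) = 2917 Ω
Net reactance X = X_L − X_C = -170.5 Ω
Z = 582.0 − j170.5 Ω
|Z| = √(582.0² + 170.5²) = 606.5 Ω
I = V/|Z| = 8.080 mA
V_C = I·|Z_C| = 0.008080 × 2917 = 23.57 V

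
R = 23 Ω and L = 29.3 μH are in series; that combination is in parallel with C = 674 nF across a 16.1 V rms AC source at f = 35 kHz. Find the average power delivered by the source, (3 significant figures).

10.4 W

ω = 2πf = 219900 rad/s
X_L = ωL = 6.44 Ω
X_C = 1/(ωC) = 6.75 Ω
Branch 1 (R+jX_L): Z₁ = 23.0 + j6.44 Ω, |Z₁| = 23.9 Ω
Branch 2 (−jX_C): Z₂ = −j6.75 Ω
Parallel: Z = Z₁Z₂/(Z₁+Z₂), |Z| = 7.01 Ω, ∠Z = -73.6°
I = V/|Z| = 2.30 A
P = VI cos φ = 16.1 × 2.30 × cos(-73.6°) = 10.4 W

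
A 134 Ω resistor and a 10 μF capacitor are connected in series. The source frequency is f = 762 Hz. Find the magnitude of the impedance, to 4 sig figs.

135.6 Ω

ω = 2πf = 4788 rad/s
X_C = 1/(ωC) = 20.89 Ω
Z = 134.0 − j20.89 Ω
|Z| = √(134.0² + 20.89²) = 135.6 Ω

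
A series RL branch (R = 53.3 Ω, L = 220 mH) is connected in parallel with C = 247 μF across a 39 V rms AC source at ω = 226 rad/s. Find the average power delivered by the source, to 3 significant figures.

X_L = ωL = 49.7 Ω
X_C = 1/(ωC) = 17.9 Ω
Branch 1 (R+jX_L): Z₁ = 53.3 + j49.7 Ω, |Z₁| = 72.9 Ω
Branch 2 (−jX_C): Z₂ = −j17.9 Ω
Parallel: Z = Z₁Z₂/(Z₁+Z₂), |Z| = 21.0 Ω, ∠Z = -77.8°
I = V/|Z| = 1.85 A
P = VI cos φ = 39 × 1.85 × cos(-77.8°) = 15.3 W

15.3 W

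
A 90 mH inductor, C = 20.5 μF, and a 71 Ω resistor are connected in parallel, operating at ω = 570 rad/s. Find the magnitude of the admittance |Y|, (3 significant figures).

X_L = ωL = 51.3 Ω
X_C = 1/(ωC) = 85.6 Ω
Parallel: admittances add. Y = 1/R + 1/(jωL) + jωC
Y = (0.0141 − j0.00781) S
|Y| = 0.0161 S → |Z| = 1/|Y| = 62.1 Ω, ∠Z = −∠Y = 29.0°

16.1 mS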